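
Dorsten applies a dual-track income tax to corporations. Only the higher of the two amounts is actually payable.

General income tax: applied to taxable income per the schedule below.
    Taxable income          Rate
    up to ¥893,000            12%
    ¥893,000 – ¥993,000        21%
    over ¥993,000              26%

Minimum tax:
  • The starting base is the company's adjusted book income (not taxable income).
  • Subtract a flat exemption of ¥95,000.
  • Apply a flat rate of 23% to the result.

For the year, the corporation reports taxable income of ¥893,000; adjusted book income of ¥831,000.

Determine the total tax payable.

General income tax:
  ¥893,000 × 12% = ¥107,160

Minimum tax:
  Base (adjusted book income): ¥831,000
  Less exemption ¥95,000 → base ¥736,000
  ¥736,000 × 23% = ¥169,280

¥169,280 > ¥107,160, so the minimum tax is the binding amount.

¥169,280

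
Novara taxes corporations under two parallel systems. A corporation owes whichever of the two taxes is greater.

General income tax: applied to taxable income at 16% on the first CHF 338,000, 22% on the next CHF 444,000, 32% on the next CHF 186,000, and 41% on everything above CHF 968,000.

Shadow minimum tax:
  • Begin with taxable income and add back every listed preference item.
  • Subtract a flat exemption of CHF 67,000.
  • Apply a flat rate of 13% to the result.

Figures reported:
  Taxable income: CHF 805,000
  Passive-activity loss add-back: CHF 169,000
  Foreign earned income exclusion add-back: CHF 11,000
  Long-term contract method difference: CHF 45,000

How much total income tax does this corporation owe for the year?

CHF 159,120

General income tax:
  CHF 338,000 × 16% = CHF 54,080
  CHF 444,000 × 22% = CHF 97,680
  CHF 23,000 × 32% = CHF 7,360
  → CHF 159,120

Shadow minimum tax:
  Adjusted income: CHF 805,000 + CHF 169,000 + CHF 11,000 + CHF 45,000 = CHF 1,030,000
  Less exemption CHF 67,000 → base CHF 963,000
  CHF 963,000 × 13% = CHF 125,190

CHF 159,120 > CHF 125,190, so the general income tax governs.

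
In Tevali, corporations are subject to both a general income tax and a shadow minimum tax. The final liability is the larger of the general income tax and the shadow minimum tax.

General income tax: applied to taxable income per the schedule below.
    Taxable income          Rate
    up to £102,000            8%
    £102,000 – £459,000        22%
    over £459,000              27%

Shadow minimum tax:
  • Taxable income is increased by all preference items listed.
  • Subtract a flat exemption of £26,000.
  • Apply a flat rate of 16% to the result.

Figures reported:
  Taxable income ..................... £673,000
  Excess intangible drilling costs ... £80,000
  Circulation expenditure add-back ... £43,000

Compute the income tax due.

£144,480

Shadow minimum tax:
  Adjusted income: £673,000 + £80,000 + £43,000 = £796,000
  Less exemption £26,000 → base £770,000
  £770,000 × 16% = £123,200

General income tax:
  £102,000 × 8% = £8,160
  £357,000 × 22% = £78,540
  £214,000 × 27% = £57,780
  → £144,480

£144,480 > £123,200, so the general income tax governs.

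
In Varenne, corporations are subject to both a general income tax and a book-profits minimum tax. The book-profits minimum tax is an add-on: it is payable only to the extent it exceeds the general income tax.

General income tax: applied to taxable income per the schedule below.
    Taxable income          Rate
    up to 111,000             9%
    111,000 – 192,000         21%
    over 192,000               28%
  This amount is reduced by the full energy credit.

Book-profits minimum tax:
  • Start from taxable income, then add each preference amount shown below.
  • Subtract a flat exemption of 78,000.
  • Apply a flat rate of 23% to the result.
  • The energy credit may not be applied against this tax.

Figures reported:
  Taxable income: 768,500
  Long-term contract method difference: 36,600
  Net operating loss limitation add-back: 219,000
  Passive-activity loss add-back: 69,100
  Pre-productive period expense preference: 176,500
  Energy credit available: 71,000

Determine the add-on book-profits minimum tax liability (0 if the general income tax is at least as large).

Book-profits minimum tax:
  Adjusted income: 768,500 + 36,600 + 219,000 + 69,100 + 176,500 = 1,269,700
  Less exemption 78,000 → base 1,191,700
  1,191,700 × 23% = 274,091

General income tax:
  111,000 × 9% = 9,990
  81,000 × 21% = 17,010
  576,500 × 28% = 161,420
  → 188,420
  Less energy credit 71,000 → 117,420

Excess of book-profits minimum tax over general income tax: 274,091 − 117,420 = 156,671.

156,671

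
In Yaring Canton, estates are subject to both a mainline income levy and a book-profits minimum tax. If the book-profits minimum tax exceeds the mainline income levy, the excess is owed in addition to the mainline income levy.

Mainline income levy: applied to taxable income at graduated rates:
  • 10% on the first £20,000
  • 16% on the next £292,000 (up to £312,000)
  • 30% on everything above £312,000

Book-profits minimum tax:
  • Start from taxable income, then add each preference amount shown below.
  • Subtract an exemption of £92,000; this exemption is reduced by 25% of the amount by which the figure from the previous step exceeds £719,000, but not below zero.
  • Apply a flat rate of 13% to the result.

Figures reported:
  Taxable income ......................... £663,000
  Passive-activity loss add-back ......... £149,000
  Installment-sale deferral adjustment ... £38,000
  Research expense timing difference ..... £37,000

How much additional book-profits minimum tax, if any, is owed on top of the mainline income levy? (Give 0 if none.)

£0

Book-profits minimum tax:
  Adjusted income: £663,000 + £149,000 + £38,000 + £37,000 = £887,000
  Exemption: £92,000 − 25% × (£887,000 − £719,000) = £92,000 − £42,000 = £50,000
  Base: £887,000 − £50,000 = £837,000
  £837,000 × 13% = £108,810

Mainline income levy:
  £20,000 × 10% = £2,000
  £292,000 × 16% = £46,720
  £351,000 × 30% = £105,300
  → £154,020

£108,810 ≤ £154,020, so no add-on is due.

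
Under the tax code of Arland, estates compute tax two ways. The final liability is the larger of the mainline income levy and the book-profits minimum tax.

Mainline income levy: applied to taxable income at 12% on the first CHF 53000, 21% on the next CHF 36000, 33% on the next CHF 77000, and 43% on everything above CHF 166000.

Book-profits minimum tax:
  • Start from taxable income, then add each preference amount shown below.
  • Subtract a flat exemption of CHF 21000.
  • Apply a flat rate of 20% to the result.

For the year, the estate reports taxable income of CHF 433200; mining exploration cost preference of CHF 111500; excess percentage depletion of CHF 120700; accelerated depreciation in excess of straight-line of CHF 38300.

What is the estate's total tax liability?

CHF 154226

Mainline income levy:
  CHF 53000 × 12% = CHF 6360
  CHF 36000 × 21% = CHF 7560
  CHF 77000 × 33% = CHF 25410
  CHF 267200 × 43% = CHF 114896
  → CHF 154226

Book-profits minimum tax:
  Adjusted income: CHF 433200 + CHF 111500 + CHF 120700 + CHF 38300 = CHF 703700
  Less exemption CHF 21000 → base CHF 682700
  CHF 682700 × 20% = CHF 136540

CHF 154226 > CHF 136540, so the mainline income levy governs.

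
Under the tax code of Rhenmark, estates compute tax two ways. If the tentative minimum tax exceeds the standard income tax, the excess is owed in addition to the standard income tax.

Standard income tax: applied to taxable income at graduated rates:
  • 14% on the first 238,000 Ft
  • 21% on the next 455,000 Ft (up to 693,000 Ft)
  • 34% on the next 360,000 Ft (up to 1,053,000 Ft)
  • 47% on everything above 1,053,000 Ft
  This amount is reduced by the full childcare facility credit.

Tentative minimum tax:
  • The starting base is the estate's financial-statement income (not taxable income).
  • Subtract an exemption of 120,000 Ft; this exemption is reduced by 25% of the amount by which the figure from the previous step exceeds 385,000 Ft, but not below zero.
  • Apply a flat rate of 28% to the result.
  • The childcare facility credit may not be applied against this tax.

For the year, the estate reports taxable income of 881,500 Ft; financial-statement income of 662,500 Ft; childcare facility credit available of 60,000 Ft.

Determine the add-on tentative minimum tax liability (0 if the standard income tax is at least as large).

38,365 Ft

Tentative minimum tax:
  Base (financial-statement income): 662,500 Ft
  Exemption: 120,000 Ft − 25% × (662,500 Ft − 385,000 Ft) = 120,000 Ft − 69,375 Ft = 50,625 Ft
  Base: 662,500 Ft − 50,625 Ft = 611,875 Ft
  611,875 Ft × 28% = 171,325 Ft

Standard income tax:
  238,000 Ft × 14% = 33,320 Ft
  455,000 Ft × 21% = 95,550 Ft
  188,500 Ft × 34% = 64,090 Ft
  → 192,960 Ft
  Less childcare facility credit 60,000 Ft → 132,960 Ft

Excess of tentative minimum tax over standard income tax: 171,325 Ft − 132,960 Ft = 38,365 Ft.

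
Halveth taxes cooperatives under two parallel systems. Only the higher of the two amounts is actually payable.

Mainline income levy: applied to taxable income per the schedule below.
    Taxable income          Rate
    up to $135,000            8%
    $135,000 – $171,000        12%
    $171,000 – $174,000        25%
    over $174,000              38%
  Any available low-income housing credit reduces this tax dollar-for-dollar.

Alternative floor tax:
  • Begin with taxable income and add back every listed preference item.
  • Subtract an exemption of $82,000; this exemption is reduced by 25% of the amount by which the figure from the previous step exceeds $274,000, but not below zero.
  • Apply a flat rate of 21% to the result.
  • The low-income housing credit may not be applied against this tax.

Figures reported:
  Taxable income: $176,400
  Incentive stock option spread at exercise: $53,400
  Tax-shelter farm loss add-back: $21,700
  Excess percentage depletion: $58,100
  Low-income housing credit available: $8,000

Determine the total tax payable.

$49,665

Mainline income levy:
  $135,000 × 8% = $10,800
  $36,000 × 12% = $4,320
  $3,000 × 25% = $750
  $2,400 × 38% = $912
  → $16,782
  Less low-income housing credit $8,000 → $8,782

Alternative floor tax:
  Adjusted income: $176,400 + $53,400 + $21,700 + $58,100 = $309,600
  Exemption: $82,000 − 25% × ($309,600 − $274,000) = $82,000 − $8,900 = $73,100
  Base: $309,600 − $73,100 = $236,500
  $236,500 × 21% = $49,665

$49,665 > $8,782, so the alternative floor tax is the binding amount.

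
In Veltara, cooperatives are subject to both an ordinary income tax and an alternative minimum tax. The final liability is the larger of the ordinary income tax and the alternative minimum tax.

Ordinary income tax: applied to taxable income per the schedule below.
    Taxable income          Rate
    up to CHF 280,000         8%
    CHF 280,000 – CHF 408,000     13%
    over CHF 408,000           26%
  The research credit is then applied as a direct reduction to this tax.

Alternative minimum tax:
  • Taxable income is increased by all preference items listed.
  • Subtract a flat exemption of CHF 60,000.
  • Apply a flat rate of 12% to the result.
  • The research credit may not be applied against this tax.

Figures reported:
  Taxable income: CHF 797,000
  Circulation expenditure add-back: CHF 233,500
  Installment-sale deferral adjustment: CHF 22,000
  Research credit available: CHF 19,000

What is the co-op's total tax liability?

CHF 121,180

Alternative minimum tax:
  Adjusted income: CHF 797,000 + CHF 233,500 + CHF 22,000 = CHF 1,052,500
  Less exemption CHF 60,000 → base CHF 992,500
  CHF 992,500 × 12% = CHF 119,100

Ordinary income tax:
  CHF 280,000 × 8% = CHF 22,400
  CHF 128,000 × 13% = CHF 16,640
  CHF 389,000 × 26% = CHF 101,140
  → CHF 140,180
  Less research credit CHF 19,000 → CHF 121,180

CHF 121,180 > CHF 119,100, so the ordinary income tax governs.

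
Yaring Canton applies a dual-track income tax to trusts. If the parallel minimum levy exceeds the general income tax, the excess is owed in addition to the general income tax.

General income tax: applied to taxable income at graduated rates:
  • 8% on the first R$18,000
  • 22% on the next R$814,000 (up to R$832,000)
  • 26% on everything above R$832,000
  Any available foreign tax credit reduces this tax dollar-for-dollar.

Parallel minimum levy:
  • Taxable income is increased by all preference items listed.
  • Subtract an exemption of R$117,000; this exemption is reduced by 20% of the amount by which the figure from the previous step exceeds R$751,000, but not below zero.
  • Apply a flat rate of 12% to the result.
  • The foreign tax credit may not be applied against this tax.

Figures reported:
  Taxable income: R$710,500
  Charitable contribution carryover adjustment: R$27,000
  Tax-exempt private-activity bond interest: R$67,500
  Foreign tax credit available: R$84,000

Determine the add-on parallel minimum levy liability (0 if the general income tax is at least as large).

General income tax:
  R$18,000 × 8% = R$1,440
  R$692,500 × 22% = R$152,350
  → R$153,790
  Less foreign tax credit R$84,000 → R$69,790

Parallel minimum levy:
  Adjusted income: R$710,500 + R$27,000 + R$67,500 = R$805,000
  Exemption: R$117,000 − 20% × (R$805,000 − R$751,000) = R$117,000 − R$10,800 = R$106,200
  Base: R$805,000 − R$106,200 = R$698,800
  R$698,800 × 12% = R$83,856

Excess of parallel minimum levy over general income tax: R$83,856 − R$69,790 = R$14,066.

R$14,066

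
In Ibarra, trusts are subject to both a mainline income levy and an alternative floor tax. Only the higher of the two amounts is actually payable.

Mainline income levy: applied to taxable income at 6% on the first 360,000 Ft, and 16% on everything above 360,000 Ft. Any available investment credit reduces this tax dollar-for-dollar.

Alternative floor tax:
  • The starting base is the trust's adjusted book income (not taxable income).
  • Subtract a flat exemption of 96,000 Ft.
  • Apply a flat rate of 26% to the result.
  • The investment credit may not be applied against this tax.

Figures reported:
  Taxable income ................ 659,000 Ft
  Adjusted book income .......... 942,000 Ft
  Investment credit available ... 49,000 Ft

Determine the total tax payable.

Alternative floor tax:
  Base (adjusted book income): 942,000 Ft
  Less exemption 96,000 Ft → base 846,000 Ft
  846,000 Ft × 26% = 219,960 Ft

Mainline income levy:
  360,000 Ft × 6% = 21,600 Ft
  299,000 Ft × 16% = 47,840 Ft
  → 69,440 Ft
  Less investment credit 49,000 Ft → 20,440 Ft

219,960 Ft > 20,440 Ft, so the alternative floor tax is the binding amount.

219,960 Ft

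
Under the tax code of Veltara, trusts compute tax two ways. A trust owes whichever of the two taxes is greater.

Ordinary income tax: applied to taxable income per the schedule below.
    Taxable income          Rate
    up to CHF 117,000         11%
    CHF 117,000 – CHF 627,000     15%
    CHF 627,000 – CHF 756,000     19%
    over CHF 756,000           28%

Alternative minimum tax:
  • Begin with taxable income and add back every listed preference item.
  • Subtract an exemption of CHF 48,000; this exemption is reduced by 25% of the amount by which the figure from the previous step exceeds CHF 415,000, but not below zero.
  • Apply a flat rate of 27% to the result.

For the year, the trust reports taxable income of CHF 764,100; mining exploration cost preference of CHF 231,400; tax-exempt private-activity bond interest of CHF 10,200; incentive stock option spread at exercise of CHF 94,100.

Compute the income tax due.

CHF 296,946

Ordinary income tax:
  CHF 117,000 × 11% = CHF 12,870
  CHF 510,000 × 15% = CHF 76,500
  CHF 129,000 × 19% = CHF 24,510
  CHF 8,100 × 28% = CHF 2,268
  → CHF 116,148

Alternative minimum tax:
  Adjusted income: CHF 764,100 + CHF 231,400 + CHF 10,200 + CHF 94,100 = CHF 1,099,800
  Exemption: 25% × (CHF 1,099,800 − CHF 415,000) = CHF 171,200 ≥ CHF 48,000, so the exemption is fully phased out
  Base: CHF 1,099,800 − CHF 0 = CHF 1,099,800
  CHF 1,099,800 × 27% = CHF 296,946

CHF 296,946 > CHF 116,148, so the alternative minimum tax is the binding amount.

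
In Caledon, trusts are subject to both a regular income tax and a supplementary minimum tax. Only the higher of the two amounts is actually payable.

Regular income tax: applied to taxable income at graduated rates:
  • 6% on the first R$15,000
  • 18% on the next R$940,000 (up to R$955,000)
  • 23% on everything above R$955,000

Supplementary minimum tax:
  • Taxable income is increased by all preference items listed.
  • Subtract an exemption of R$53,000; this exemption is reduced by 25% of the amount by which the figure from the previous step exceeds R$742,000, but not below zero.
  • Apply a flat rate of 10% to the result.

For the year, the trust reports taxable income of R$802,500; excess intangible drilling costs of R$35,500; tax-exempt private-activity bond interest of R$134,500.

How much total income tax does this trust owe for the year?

Regular income tax:
  R$15,000 × 6% = R$900
  R$787,500 × 18% = R$141,750
  → R$142,650

Supplementary minimum tax:
  Adjusted income: R$802,500 + R$35,500 + R$134,500 = R$972,500
  Exemption: 25% × (R$972,500 − R$742,000) = R$57,625 ≥ R$53,000, so the exemption is fully phased out
  Base: R$972,500 − R$0 = R$972,500
  R$972,500 × 10% = R$97,250

R$142,650 > R$97,250, so the regular income tax governs.

R$142,650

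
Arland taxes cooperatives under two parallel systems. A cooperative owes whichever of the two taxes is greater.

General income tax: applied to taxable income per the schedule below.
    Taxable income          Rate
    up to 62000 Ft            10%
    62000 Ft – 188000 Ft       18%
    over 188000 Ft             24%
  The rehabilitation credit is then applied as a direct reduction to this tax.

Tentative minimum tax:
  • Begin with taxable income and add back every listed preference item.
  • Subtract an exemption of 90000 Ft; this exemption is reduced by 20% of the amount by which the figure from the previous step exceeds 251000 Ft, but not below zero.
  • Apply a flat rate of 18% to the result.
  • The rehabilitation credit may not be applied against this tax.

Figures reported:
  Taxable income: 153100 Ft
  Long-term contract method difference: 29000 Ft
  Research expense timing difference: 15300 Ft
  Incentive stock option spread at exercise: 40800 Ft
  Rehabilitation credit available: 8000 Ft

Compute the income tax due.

General income tax:
  62000 Ft × 10% = 6200 Ft
  91100 Ft × 18% = 16398 Ft
  → 22598 Ft
  Less rehabilitation credit 8000 Ft → 14598 Ft

Tentative minimum tax:
  Adjusted income: 153100 Ft + 29000 Ft + 15300 Ft + 40800 Ft = 238200 Ft
  Exemption: 238200 Ft ≤ 251000 Ft, so full 90000 Ft applies
  Base: 238200 Ft − 90000 Ft = 148200 Ft
  148200 Ft × 18% = 26676 Ft

26676 Ft > 14598 Ft, so the tentative minimum tax is the binding amount.

26676 Ft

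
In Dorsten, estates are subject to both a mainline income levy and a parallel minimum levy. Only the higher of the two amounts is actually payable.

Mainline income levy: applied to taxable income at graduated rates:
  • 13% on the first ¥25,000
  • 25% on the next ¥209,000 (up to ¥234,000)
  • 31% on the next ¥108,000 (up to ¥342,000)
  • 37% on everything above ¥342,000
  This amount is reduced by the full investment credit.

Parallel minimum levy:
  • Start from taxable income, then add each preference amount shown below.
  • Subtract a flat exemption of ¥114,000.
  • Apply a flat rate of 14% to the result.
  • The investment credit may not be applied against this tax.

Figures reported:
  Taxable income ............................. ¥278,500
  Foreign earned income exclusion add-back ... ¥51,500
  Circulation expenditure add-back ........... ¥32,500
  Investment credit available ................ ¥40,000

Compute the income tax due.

Mainline income levy:
  ¥25,000 × 13% = ¥3,250
  ¥209,000 × 25% = ¥52,250
  ¥44,500 × 31% = ¥13,795
  → ¥69,295
  Less investment credit ¥40,000 → ¥29,295

Parallel minimum levy:
  Adjusted income: ¥278,500 + ¥51,500 + ¥32,500 = ¥362,500
  Less exemption ¥114,000 → base ¥248,500
  ¥248,500 × 14% = ¥34,790

¥34,790 > ¥29,295, so the parallel minimum levy is the binding amount.

¥34,790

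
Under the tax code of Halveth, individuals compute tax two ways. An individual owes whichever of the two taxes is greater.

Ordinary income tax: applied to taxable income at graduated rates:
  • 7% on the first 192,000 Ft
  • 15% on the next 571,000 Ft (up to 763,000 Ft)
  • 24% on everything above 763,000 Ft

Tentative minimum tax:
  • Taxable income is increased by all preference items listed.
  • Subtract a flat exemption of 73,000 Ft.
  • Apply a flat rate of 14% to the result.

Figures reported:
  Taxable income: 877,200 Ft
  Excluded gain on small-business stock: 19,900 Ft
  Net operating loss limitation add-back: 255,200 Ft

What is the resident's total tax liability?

151,102 Ft

Ordinary income tax:
  192,000 Ft × 7% = 13,440 Ft
  571,000 Ft × 15% = 85,650 Ft
  114,200 Ft × 24% = 27,408 Ft
  → 126,498 Ft

Tentative minimum tax:
  Adjusted income: 877,200 Ft + 19,900 Ft + 255,200 Ft = 1,152,300 Ft
  Less exemption 73,000 Ft → base 1,079,300 Ft
  1,079,300 Ft × 14% = 151,102 Ft

151,102 Ft > 126,498 Ft, so the tentative minimum tax is the binding amount.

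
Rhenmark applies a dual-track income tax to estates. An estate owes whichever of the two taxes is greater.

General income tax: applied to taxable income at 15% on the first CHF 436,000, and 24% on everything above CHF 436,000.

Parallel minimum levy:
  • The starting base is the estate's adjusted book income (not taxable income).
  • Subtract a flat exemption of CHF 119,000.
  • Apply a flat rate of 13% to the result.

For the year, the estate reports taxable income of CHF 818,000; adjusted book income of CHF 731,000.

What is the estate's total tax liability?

General income tax:
  CHF 436,000 × 15% = CHF 65,400
  CHF 382,000 × 24% = CHF 91,680
  → CHF 157,080

Parallel minimum levy:
  Base (adjusted book income): CHF 731,000
  Less exemption CHF 119,000 → base CHF 612,000
  CHF 612,000 × 13% = CHF 79,560

CHF 157,080 > CHF 79,560, so the general income tax governs.

CHF 157,080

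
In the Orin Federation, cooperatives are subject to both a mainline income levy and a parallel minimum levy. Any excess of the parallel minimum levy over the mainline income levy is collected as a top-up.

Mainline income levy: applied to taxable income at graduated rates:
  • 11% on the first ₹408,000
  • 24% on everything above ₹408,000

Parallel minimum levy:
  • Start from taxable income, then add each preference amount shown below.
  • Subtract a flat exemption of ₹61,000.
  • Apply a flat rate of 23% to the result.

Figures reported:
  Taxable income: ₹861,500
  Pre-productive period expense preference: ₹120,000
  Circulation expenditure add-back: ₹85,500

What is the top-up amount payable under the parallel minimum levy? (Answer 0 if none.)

Mainline income levy:
  ₹408,000 × 11% = ₹44,880
  ₹453,500 × 24% = ₹108,840
  → ₹153,720

Parallel minimum levy:
  Adjusted income: ₹861,500 + ₹120,000 + ₹85,500 = ₹1,067,000
  Less exemption ₹61,000 → base ₹1,006,000
  ₹1,006,000 × 23% = ₹231,380

Excess of parallel minimum levy over mainline income levy: ₹231,380 − ₹153,720 = ₹77,660.

₹77,660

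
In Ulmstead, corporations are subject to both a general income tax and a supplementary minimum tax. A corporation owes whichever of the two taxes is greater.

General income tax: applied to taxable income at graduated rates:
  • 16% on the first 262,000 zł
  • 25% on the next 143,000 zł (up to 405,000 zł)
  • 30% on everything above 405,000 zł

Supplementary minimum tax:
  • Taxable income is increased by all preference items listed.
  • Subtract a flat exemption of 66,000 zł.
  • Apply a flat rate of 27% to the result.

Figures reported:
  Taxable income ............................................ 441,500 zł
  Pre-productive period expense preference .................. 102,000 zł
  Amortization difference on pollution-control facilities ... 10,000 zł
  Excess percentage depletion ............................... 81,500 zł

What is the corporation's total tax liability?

153,630 zł

General income tax:
  262,000 zł × 16% = 41,920 zł
  143,000 zł × 25% = 35,750 zł
  36,500 zł × 30% = 10,950 zł
  → 88,620 zł

Supplementary minimum tax:
  Adjusted income: 441,500 zł + 102,000 zł + 10,000 zł + 81,500 zł = 635,000 zł
  Less exemption 66,000 zł → base 569,000 zł
  569,000 zł × 27% = 153,630 zł

153,630 zł > 88,620 zł, so the supplementary minimum tax is the binding amount.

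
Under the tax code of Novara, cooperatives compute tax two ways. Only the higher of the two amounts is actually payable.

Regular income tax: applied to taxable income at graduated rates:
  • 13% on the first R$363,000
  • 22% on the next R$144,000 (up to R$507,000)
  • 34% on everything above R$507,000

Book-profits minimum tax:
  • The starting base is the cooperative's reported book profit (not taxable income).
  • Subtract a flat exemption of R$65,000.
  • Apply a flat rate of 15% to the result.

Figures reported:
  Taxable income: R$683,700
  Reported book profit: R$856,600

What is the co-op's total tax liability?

R$138,948

Book-profits minimum tax:
  Base (reported book profit): R$856,600
  Less exemption R$65,000 → base R$791,600
  R$791,600 × 15% = R$118,740

Regular income tax:
  R$363,000 × 13% = R$47,190
  R$144,000 × 22% = R$31,680
  R$176,700 × 34% = R$60,078
  → R$138,948

R$138,948 > R$118,740, so the regular income tax governs.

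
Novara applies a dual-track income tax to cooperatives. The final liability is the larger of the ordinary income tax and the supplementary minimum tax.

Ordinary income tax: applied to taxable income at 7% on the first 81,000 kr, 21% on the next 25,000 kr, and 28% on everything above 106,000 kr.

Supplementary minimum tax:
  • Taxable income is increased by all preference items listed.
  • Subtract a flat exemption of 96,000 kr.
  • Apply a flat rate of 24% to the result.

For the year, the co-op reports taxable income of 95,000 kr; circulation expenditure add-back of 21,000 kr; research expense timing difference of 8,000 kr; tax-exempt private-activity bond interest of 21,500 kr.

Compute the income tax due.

Supplementary minimum tax:
  Adjusted income: 95,000 kr + 21,000 kr + 8,000 kr + 21,500 kr = 145,500 kr
  Less exemption 96,000 kr → base 49,500 kr
  49,500 kr × 24% = 11,880 kr

Ordinary income tax:
  81,000 kr × 7% = 5,670 kr
  14,000 kr × 21% = 2,940 kr
  → 8,610 kr

11,880 kr > 8,610 kr, so the supplementary minimum tax is the binding amount.

11,880 kr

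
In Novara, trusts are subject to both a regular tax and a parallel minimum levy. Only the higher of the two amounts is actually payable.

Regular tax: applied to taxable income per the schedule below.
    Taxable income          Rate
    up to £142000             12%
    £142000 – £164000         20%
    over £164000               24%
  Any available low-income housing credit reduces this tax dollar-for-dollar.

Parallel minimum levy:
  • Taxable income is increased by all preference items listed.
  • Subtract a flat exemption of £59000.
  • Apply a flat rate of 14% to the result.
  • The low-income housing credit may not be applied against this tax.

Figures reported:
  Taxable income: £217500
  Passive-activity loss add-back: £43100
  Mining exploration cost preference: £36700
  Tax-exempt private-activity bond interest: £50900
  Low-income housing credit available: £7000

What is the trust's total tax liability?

Regular tax:
  £142000 × 12% = £17040
  £22000 × 20% = £4400
  £53500 × 24% = £12840
  → £34280
  Less low-income housing credit £7000 → £27280

Parallel minimum levy:
  Adjusted income: £217500 + £43100 + £36700 + £50900 = £348200
  Less exemption £59000 → base £289200
  £289200 × 14% = £40488

£40488 > £27280, so the parallel minimum levy is the binding amount.

£40488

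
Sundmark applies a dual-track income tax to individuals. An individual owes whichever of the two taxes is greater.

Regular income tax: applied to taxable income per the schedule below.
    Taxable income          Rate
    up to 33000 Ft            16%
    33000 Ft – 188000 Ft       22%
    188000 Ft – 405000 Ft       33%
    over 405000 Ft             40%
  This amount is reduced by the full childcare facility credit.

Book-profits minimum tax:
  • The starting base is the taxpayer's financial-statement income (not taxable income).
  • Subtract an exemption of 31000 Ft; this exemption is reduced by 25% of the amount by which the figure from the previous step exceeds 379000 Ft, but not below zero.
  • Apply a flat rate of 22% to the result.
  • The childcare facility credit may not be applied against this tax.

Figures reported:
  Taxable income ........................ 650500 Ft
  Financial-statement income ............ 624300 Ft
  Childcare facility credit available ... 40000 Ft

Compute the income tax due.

169190 Ft

Book-profits minimum tax:
  Base (financial-statement income): 624300 Ft
  Exemption: 25% × (624300 Ft − 379000 Ft) = 61325 Ft ≥ 31000 Ft, so the exemption is fully phased out
  Base: 624300 Ft − 0 Ft = 624300 Ft
  624300 Ft × 22% = 137346 Ft

Regular income tax:
  33000 Ft × 16% = 5280 Ft
  155000 Ft × 22% = 34100 Ft
  217000 Ft × 33% = 71610 Ft
  245500 Ft × 40% = 98200 Ft
  → 209190 Ft
  Less childcare facility credit 40000 Ft → 169190 Ft

169190 Ft > 137346 Ft, so the regular income tax governs.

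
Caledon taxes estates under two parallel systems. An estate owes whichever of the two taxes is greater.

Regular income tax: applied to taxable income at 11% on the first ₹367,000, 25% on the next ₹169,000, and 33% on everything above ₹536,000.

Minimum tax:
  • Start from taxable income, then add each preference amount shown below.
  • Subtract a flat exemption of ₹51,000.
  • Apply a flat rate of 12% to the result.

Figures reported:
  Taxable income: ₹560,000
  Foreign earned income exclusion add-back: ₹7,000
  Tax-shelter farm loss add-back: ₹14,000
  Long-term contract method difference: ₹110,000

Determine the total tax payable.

Minimum tax:
  Adjusted income: ₹560,000 + ₹7,000 + ₹14,000 + ₹110,000 = ₹691,000
  Less exemption ₹51,000 → base ₹640,000
  ₹640,000 × 12% = ₹76,800

Regular income tax:
  ₹367,000 × 11% = ₹40,370
  ₹169,000 × 25% = ₹42,250
  ₹24,000 × 33% = ₹7,920
  → ₹90,540

₹90,540 > ₹76,800, so the regular income tax governs.

₹90,540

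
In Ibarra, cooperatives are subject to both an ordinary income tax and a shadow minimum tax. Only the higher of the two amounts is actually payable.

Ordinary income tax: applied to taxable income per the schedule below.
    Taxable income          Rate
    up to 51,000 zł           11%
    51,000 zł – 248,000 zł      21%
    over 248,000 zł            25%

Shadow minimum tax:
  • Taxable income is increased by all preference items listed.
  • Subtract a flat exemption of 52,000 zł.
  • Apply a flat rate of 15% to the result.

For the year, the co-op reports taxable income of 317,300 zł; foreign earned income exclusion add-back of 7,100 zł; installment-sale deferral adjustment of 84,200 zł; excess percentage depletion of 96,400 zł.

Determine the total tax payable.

Ordinary income tax:
  51,000 zł × 11% = 5,610 zł
  197,000 zł × 21% = 41,370 zł
  69,300 zł × 25% = 17,325 zł
  → 64,305 zł

Shadow minimum tax:
  Adjusted income: 317,300 zł + 7,100 zł + 84,200 zł + 96,400 zł = 505,000 zł
  Less exemption 52,000 zł → base 453,000 zł
  453,000 zł × 15% = 67,950 zł

67,950 zł > 64,305 zł, so the shadow minimum tax is the binding amount.

67,950 zł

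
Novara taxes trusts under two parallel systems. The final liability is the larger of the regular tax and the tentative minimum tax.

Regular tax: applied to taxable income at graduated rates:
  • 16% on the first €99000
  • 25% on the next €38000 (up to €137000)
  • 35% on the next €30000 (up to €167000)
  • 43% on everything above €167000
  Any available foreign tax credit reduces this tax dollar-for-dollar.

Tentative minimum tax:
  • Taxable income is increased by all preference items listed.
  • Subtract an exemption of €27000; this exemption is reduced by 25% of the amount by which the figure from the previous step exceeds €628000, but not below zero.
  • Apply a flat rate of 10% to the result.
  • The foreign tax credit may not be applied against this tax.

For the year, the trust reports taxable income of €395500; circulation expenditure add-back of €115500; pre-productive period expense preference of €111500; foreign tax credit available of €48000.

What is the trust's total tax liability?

€86095

Tentative minimum tax:
  Adjusted income: €395500 + €115500 + €111500 = €622500
  Exemption: €622500 ≤ €628000, so full €27000 applies
  Base: €622500 − €27000 = €595500
  €595500 × 10% = €59550

Regular tax:
  €99000 × 16% = €15840
  €38000 × 25% = €9500
  €30000 × 35% = €10500
  €228500 × 43% = €98255
  → €134095
  Less foreign tax credit €48000 → €86095

€86095 > €59550, so the regular tax governs.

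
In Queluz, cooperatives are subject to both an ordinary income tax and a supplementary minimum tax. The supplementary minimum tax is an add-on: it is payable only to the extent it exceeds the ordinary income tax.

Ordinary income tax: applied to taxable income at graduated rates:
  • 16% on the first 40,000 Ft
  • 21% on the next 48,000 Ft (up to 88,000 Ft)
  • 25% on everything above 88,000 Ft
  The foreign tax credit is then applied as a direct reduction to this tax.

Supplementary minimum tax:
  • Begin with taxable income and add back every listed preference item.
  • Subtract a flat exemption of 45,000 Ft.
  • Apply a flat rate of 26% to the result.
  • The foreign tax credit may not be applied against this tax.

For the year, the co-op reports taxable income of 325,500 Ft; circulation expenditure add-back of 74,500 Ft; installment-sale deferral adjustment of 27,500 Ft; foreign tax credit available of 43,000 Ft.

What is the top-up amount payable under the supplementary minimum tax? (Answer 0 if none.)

Ordinary income tax:
  40,000 Ft × 16% = 6,400 Ft
  48,000 Ft × 21% = 10,080 Ft
  237,500 Ft × 25% = 59,375 Ft
  → 75,855 Ft
  Less foreign tax credit 43,000 Ft → 32,855 Ft

Supplementary minimum tax:
  Adjusted income: 325,500 Ft + 74,500 Ft + 27,500 Ft = 427,500 Ft
  Less exemption 45,000 Ft → base 382,500 Ft
  382,500 Ft × 26% = 99,450 Ft

Excess of supplementary minimum tax over ordinary income tax: 99,450 Ft − 32,855 Ft = 66,595 Ft.

66,595 Ft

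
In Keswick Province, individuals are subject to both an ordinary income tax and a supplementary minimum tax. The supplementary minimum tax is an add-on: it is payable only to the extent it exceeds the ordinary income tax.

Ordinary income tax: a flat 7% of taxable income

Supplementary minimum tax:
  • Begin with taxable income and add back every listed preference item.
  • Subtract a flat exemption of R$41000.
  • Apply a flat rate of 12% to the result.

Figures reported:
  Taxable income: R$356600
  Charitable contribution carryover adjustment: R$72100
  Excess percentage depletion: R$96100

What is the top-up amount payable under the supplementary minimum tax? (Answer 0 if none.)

Ordinary income tax:
  R$356600 × 7% = R$24962

Supplementary minimum tax:
  Adjusted income: R$356600 + R$72100 + R$96100 = R$524800
  Less exemption R$41000 → base R$483800
  R$483800 × 12% = R$58056

Excess of supplementary minimum tax over ordinary income tax: R$58056 − R$24962 = R$33094.

R$33094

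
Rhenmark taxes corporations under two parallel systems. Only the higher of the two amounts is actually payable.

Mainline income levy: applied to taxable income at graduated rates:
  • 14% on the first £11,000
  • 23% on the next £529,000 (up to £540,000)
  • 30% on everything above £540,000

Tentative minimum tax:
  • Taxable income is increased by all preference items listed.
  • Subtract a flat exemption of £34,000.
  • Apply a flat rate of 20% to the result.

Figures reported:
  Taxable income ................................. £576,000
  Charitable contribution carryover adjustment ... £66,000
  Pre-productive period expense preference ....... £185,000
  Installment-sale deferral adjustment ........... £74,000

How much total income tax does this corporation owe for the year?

£173,400

Tentative minimum tax:
  Adjusted income: £576,000 + £66,000 + £185,000 + £74,000 = £901,000
  Less exemption £34,000 → base £867,000
  £867,000 × 20% = £173,400

Mainline income levy:
  £11,000 × 14% = £1,540
  £529,000 × 23% = £121,670
  £36,000 × 30% = £10,800
  → £134,010

£173,400 > £134,010, so the tentative minimum tax is the binding amount.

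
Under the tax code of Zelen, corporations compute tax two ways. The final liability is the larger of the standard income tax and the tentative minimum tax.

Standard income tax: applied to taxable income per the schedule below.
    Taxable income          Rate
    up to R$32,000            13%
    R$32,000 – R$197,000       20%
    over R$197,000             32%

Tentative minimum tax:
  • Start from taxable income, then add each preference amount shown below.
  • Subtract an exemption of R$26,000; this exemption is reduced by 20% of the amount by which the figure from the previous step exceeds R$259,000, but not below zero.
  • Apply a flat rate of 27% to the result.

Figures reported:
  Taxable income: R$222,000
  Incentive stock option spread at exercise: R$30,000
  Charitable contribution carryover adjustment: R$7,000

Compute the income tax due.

Standard income tax:
  R$32,000 × 13% = R$4,160
  R$165,000 × 20% = R$33,000
  R$25,000 × 32% = R$8,000
  → R$45,160

Tentative minimum tax:
  Adjusted income: R$222,000 + R$30,000 + R$7,000 = R$259,000
  Exemption: R$259,000 ≤ R$259,000, so full R$26,000 applies
  Base: R$259,000 − R$26,000 = R$233,000
  R$233,000 × 27% = R$62,910

R$62,910 > R$45,160, so the tentative minimum tax is the binding amount.

R$62,910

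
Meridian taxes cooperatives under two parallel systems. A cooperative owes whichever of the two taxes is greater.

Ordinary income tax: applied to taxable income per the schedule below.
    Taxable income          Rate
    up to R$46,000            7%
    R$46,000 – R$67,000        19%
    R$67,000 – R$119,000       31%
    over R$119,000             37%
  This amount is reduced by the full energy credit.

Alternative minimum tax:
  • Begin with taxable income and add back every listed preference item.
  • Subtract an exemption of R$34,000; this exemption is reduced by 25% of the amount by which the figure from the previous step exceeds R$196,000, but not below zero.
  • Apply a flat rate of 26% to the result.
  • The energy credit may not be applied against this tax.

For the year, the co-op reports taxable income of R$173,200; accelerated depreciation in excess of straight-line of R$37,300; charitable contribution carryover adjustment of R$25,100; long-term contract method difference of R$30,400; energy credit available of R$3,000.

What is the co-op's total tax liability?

Ordinary income tax:
  R$46,000 × 7% = R$3,220
  R$21,000 × 19% = R$3,990
  R$52,000 × 31% = R$16,120
  R$54,200 × 37% = R$20,054
  → R$43,384
  Less energy credit R$3,000 → R$40,384

Alternative minimum tax:
  Adjusted income: R$173,200 + R$37,300 + R$25,100 + R$30,400 = R$266,000
  Exemption: R$34,000 − 25% × (R$266,000 − R$196,000) = R$34,000 − R$17,500 = R$16,500
  Base: R$266,000 − R$16,500 = R$249,500
  R$249,500 × 26% = R$64,870

R$64,870 > R$40,384, so the alternative minimum tax is the binding amount.

R$64,870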